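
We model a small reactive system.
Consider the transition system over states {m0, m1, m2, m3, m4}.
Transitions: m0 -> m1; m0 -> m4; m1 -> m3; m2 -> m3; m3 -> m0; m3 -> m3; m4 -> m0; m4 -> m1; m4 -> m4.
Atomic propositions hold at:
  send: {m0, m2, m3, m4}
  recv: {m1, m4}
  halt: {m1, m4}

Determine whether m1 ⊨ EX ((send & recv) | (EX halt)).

No

Sat(send & recv) = {m4}
Sat(EX halt) = {s : some successor in {m1, m4}} = {m0, m4}
Sat((send & recv) | (EX halt)) = {m0, m4}
Sat(EX ((send & recv) | (EX halt))) = {s : some successor in {m0, m4}} = {m0, m3, m4}
m1 ∉ Sat(EX ((send & recv) | (EX halt))) = {m0, m3, m4}, so the formula does not hold at m1.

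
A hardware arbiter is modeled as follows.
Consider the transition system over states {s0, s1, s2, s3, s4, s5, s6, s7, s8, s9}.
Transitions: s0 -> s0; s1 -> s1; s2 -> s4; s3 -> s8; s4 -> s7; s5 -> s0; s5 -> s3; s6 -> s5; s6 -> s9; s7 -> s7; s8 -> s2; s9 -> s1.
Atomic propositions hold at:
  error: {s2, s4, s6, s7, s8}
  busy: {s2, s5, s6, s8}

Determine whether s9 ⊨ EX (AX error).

Sat(AX error) = {s : every successor in {s2, s4, s6, s7, s8}} = {s2, s3, s4, s7, s8}
Sat(EX (AX error)) = {s : some successor in {s2, s3, s4, s7, s8}} = {s2, s3, s4, s5, s7, s8}
s9 ∉ Sat(EX (AX error)) = {s2, s3, s4, s5, s7, s8}, so the formula does not hold at s9.

No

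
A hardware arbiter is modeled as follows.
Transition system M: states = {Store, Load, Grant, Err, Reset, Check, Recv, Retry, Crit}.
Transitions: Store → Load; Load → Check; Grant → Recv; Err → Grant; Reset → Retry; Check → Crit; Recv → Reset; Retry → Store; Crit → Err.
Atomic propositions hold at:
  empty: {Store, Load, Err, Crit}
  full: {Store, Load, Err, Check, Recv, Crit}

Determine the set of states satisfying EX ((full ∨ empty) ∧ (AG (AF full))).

Sat(full ∨ empty) = {Store, Load, Err, Check, Recv, Crit}
AF full: least fixpoint, start Z0 = {Store, Load, Err, Check, Recv, Crit}, add states with every successor in Z. Z1 = {Store, Load, Grant, Err, Check, Recv, Retry, Crit}; Z2 = {Store, Load, Grant, Err, Reset, Check, Recv, Retry, Crit}; fixed.
Sat(AF full) = {Store, Load, Grant, Err, Reset, Check, Recv, Retry, Crit}
AG (AF full): greatest fixpoint, start Z0 = {Store, Load, Grant, Err, Reset, Check, Recv, Retry, Crit}, keep only states in Sat with every successor in Z. Already a fixed point.
Sat(AG (AF full)) = {Store, Load, Grant, Err, Reset, Check, Recv, Retry, Crit}
Sat((full ∨ empty) ∧ (AG (AF full))) = {Store, Load, Err, Check, Recv, Crit}
Sat(EX ((full ∨ empty) ∧ (AG (AF full)))) = {s : some successor in {Store, Load, Err, Check, Recv, Crit}} = {Store, Load, Grant, Check, Retry, Crit}

{Store, Load, Grant, Check, Retry, Crit}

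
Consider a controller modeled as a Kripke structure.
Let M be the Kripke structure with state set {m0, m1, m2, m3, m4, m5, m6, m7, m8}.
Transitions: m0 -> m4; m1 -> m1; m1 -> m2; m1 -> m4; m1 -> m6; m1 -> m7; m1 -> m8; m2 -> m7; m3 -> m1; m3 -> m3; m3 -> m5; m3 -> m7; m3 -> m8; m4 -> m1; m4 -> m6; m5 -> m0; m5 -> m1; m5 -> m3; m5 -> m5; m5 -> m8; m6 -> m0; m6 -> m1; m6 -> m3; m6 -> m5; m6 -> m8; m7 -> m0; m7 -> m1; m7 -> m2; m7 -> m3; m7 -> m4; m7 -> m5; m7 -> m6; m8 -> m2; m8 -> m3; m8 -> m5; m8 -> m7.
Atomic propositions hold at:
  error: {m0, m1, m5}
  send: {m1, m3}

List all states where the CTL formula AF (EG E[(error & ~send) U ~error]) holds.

{m0, m2, m3, m4, m5, m6, m7, m8}

Sat(~send) = {m0, m2, m4, m5, m6, m7, m8}
Sat(error & ~send) = {m0, m5}
Sat(~error) = {m2, m3, m4, m6, m7, m8}
E[(error & ~send) U ~error]: least fixpoint, start Z0 = Sat(~error) = {m2, m3, m4, m6, m7, m8}, add states in Sat(error & ~send) with some successor in Z. Z1 = {m0, m2, m3, m4, m5, m6, m7, m8}; fixed.
Sat(E[(error & ~send) U ~error]) = {m0, m2, m3, m4, m5, m6, m7, m8}
EG E[(error & ~send) U ~error]: greatest fixpoint, start Z0 = {m0, m2, m3, m4, m5, m6, m7, m8}, keep only states in Sat with some successor in Z. Already a fixed point.
Sat(EG E[(error & ~send) U ~error]) = {m0, m2, m3, m4, m5, m6, m7, m8}
AF (EG E[(error & ~send) U ~error]): least fixpoint, start Z0 = {m0, m2, m3, m4, m5, m6, m7, m8}, add states with every successor in Z. Already a fixed point.
Sat(AF (EG E[(error & ~send) U ~error])) = {m0, m2, m3, m4, m5, m6, m7, m8}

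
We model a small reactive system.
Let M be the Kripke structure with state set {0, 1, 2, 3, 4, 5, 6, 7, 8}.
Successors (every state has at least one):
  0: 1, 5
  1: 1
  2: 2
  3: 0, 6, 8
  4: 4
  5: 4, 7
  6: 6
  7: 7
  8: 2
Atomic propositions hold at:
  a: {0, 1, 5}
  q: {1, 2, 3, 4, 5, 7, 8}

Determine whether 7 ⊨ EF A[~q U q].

Yes

Sat(~q) = {0, 6}
A[~q U q]: least fixpoint, start Z0 = Sat(q) = {1, 2, 3, 4, 5, 7, 8}, add states in Sat(~q) with every successor in Z. Z1 = {0, 1, 2, 3, 4, 5, 7, 8}; fixed.
Sat(A[~q U q]) = {0, 1, 2, 3, 4, 5, 7, 8}
EF A[~q U q]: least fixpoint, start Z0 = {0, 1, 2, 3, 4, 5, 7, 8}, add states with some successor in Z. Already a fixed point.
Sat(EF A[~q U q]) = {0, 1, 2, 3, 4, 5, 7, 8}
7 ∈ Sat(EF A[~q U q]) = {0, 1, 2, 3, 4, 5, 7, 8}, so the formula holds at 7.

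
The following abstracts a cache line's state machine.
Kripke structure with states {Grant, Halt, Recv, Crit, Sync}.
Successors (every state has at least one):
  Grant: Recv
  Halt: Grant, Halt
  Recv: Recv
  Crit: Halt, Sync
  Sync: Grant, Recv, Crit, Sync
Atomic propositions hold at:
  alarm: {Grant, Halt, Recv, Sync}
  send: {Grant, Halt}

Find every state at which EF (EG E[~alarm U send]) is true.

Sat(~alarm) = {Crit}
E[~alarm U send]: least fixpoint, start Z0 = Sat(send) = {Grant, Halt}, add states in Sat(~alarm) with some successor in Z. Z1 = {Grant, Halt, Crit}; fixed.
Sat(E[~alarm U send]) = {Grant, Halt, Crit}
EG E[~alarm U send]: greatest fixpoint, start Z0 = {Grant, Halt, Crit}, keep only states in Sat with some successor in Z. Z1 = {Halt, Crit}; fixed.
Sat(EG E[~alarm U send]) = {Halt, Crit}
EF (EG E[~alarm U send]): least fixpoint, start Z0 = {Halt, Crit}, add states with some successor in Z. Z1 = {Halt, Crit, Sync}; fixed.
Sat(EF (EG E[~alarm U send])) = {Halt, Crit, Sync}

{Halt, Crit, Sync}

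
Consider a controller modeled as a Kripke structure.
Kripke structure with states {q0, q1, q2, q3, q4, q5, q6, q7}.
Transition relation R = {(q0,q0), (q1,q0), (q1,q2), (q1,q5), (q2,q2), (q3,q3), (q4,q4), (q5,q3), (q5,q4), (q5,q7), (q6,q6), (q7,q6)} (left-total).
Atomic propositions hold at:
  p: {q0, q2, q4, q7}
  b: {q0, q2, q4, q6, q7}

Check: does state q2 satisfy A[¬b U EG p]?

Yes

Sat(¬b) = {q1, q3, q5}
EG p: greatest fixpoint, start Z0 = {q0, q2, q4, q7}, keep only states in Sat with some successor in Z. Z1 = {q0, q2, q4}; fixed.
Sat(EG p) = {q0, q2, q4}
A[¬b U EG p]: least fixpoint, start Z0 = Sat(EG p) = {q0, q2, q4}, add states in Sat(¬b) with every successor in Z. Already a fixed point.
Sat(A[¬b U EG p]) = {q0, q2, q4}
q2 ∈ Sat(A[¬b U EG p]) = {q0, q2, q4}, so the formula holds at q2.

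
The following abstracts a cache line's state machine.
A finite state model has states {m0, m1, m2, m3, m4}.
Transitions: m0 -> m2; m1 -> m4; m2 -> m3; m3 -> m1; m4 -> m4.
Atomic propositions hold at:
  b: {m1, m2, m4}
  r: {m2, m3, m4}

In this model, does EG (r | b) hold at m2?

Yes

Sat(r | b) = {m1, m2, m3, m4}
EG (r | b): greatest fixpoint, start Z0 = {m1, m2, m3, m4}, keep only states in Sat with some successor in Z. Already a fixed point.
Sat(EG (r | b)) = {m1, m2, m3, m4}
m2 ∈ Sat(EG (r | b)) = {m1, m2, m3, m4}, so the formula holds at m2.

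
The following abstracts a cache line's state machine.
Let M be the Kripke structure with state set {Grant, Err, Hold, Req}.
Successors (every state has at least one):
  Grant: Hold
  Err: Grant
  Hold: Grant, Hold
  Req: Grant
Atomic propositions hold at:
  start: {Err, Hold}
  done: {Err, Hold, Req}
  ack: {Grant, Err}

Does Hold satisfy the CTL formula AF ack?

AF ack: least fixpoint, start Z0 = {Grant, Err}, add states with every successor in Z. Z1 = {Grant, Err, Req}; fixed.
Sat(AF ack) = {Grant, Err, Req}
Hold ∉ Sat(AF ack) = {Grant, Err, Req}, so the formula does not hold at Hold.

No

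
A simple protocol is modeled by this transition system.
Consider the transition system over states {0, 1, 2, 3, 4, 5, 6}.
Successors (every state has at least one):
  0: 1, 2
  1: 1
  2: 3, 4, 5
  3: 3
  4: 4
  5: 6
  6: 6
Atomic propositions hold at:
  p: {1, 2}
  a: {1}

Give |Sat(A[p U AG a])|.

1

AG a: greatest fixpoint, start Z0 = {1}, keep only states in Sat with every successor in Z. Already a fixed point.
Sat(AG a) = {1}
A[p U AG a]: least fixpoint, start Z0 = Sat(AG a) = {1}, add states in Sat(p) with every successor in Z. Already a fixed point.
Sat(A[p U AG a]) = {1}
|Sat(A[p U AG a])| = |{1}| = 1.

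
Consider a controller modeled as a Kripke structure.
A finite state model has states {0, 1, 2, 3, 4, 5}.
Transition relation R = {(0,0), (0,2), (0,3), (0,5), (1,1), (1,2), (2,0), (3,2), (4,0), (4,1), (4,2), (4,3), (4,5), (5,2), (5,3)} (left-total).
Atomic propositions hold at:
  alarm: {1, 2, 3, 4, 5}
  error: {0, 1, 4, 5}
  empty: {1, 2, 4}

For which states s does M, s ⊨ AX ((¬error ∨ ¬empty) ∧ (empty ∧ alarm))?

{3}

Sat(¬error) = {2, 3}
Sat(¬empty) = {0, 3, 5}
Sat(¬error ∨ ¬empty) = {0, 2, 3, 5}
Sat(empty ∧ alarm) = {1, 2, 4}
Sat((¬error ∨ ¬empty) ∧ (empty ∧ alarm)) = {2}
Sat(AX ((¬error ∨ ¬empty) ∧ (empty ∧ alarm))) = {s : every successor in {2}} = {3}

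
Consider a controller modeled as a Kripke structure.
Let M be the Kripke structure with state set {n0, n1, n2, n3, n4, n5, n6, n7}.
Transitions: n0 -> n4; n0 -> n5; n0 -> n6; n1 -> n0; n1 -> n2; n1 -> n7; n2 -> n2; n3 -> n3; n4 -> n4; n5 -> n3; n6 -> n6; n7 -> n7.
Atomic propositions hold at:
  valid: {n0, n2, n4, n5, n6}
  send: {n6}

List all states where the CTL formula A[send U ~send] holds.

Sat(~send) = {n0, n1, n2, n3, n4, n5, n7}
A[send U ~send]: least fixpoint, start Z0 = Sat(~send) = {n0, n1, n2, n3, n4, n5, n7}, add states in Sat(send) with every successor in Z. Already a fixed point.
Sat(A[send U ~send]) = {n0, n1, n2, n3, n4, n5, n7}

{n0, n1, n2, n3, n4, n5, n7}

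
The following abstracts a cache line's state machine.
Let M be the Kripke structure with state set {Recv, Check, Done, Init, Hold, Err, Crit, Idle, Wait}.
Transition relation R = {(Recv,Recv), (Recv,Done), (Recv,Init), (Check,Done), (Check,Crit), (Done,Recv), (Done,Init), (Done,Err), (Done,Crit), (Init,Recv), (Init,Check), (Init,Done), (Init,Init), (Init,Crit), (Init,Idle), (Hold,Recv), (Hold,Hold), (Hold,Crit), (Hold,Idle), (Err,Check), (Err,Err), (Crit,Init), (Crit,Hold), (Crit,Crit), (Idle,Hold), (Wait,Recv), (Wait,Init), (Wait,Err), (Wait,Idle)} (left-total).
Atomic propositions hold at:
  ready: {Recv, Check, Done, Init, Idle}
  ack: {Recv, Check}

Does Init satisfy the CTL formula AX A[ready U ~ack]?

Sat(~ack) = {Done, Init, Hold, Err, Crit, Idle, Wait}
A[ready U ~ack]: least fixpoint, start Z0 = Sat(~ack) = {Done, Init, Hold, Err, Crit, Idle, Wait}, add states in Sat(ready) with every successor in Z. Z1 = {Check, Done, Init, Hold, Err, Crit, Idle, Wait}; fixed.
Sat(A[ready U ~ack]) = {Check, Done, Init, Hold, Err, Crit, Idle, Wait}
Sat(AX A[ready U ~ack]) = {s : every successor in {Check, Done, Init, Hold, Err, Crit, Idle, Wait}} = {Check, Err, Crit, Idle}
Init ∉ Sat(AX A[ready U ~ack]) = {Check, Err, Crit, Idle}, so the formula does not hold at Init.

No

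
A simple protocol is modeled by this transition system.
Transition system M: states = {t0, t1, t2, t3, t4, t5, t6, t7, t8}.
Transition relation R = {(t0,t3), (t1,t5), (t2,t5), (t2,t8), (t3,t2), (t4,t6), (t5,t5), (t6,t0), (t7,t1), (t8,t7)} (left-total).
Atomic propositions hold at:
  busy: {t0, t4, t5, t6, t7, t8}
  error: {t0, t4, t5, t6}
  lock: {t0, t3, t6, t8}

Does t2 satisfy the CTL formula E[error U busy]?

E[error U busy]: least fixpoint, start Z0 = Sat(busy) = {t0, t4, t5, t6, t7, t8}, add states in Sat(error) with some successor in Z. Already a fixed point.
Sat(E[error U busy]) = {t0, t4, t5, t6, t7, t8}
t2 ∉ Sat(E[error U busy]) = {t0, t4, t5, t6, t7, t8}, so the formula does not hold at t2.

No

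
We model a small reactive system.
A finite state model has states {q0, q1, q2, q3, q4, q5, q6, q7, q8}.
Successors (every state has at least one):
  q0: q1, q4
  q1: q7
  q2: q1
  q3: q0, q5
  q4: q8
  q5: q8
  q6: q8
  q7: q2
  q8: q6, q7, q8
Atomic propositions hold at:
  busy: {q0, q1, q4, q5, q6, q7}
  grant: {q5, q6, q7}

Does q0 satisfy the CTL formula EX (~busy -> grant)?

Yes

Sat(~busy) = {q2, q3, q8}
Sat(~busy -> grant) = {q0, q1, q4, q5, q6, q7}
Sat(EX (~busy -> grant)) = {s : some successor in {q0, q1, q4, q5, q6, q7}} = {q0, q1, q2, q3, q8}
q0 ∈ Sat(EX (~busy -> grant)) = {q0, q1, q2, q3, q8}, so the formula holds at q0.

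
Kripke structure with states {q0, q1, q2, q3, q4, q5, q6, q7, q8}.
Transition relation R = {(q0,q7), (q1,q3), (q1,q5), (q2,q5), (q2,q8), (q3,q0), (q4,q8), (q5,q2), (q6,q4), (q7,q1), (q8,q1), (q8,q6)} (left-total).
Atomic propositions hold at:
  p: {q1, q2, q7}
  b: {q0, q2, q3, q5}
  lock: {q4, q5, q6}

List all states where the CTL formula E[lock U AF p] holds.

AF p: least fixpoint, start Z0 = {q1, q2, q7}, add states with every successor in Z. Z1 = {q0, q1, q2, q5, q7}; Z2 = {q0, q1, q2, q3, q5, q7}; fixed.
Sat(AF p) = {q0, q1, q2, q3, q5, q7}
E[lock U AF p]: least fixpoint, start Z0 = Sat(AF p) = {q0, q1, q2, q3, q5, q7}, add states in Sat(lock) with some successor in Z. Already a fixed point.
Sat(E[lock U AF p]) = {q0, q1, q2, q3, q5, q7}

{q0, q1, q2, q3, q5, q7}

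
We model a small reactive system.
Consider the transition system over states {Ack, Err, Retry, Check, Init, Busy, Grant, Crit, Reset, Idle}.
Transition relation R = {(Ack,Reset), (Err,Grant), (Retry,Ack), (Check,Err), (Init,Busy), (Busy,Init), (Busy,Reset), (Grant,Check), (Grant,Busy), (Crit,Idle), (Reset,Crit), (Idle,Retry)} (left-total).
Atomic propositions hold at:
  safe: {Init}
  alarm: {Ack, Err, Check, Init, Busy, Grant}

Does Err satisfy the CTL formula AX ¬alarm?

No

Sat(¬alarm) = {Retry, Crit, Reset, Idle}
Sat(AX ¬alarm) = {s : every successor in {Retry, Crit, Reset, Idle}} = {Ack, Crit, Reset, Idle}
Err ∉ Sat(AX ¬alarm) = {Ack, Crit, Reset, Idle}, so the formula does not hold at Err.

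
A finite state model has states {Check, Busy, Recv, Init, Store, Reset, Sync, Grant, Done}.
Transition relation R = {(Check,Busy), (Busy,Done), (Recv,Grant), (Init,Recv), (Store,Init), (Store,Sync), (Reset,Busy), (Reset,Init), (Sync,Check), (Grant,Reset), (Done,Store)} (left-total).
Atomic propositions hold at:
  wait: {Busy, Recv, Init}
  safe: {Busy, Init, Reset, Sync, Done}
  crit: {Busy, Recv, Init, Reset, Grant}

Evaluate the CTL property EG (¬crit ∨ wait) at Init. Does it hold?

No

Sat(¬crit) = {Check, Store, Sync, Done}
Sat(¬crit ∨ wait) = {Check, Busy, Recv, Init, Store, Sync, Done}
EG (¬crit ∨ wait): greatest fixpoint, start Z0 = {Check, Busy, Recv, Init, Store, Sync, Done}, keep only states in Sat with some successor in Z. Z1 = {Check, Busy, Init, Store, Sync, Done}; Z2 = {Check, Busy, Store, Sync, Done}; fixed.
Sat(EG (¬crit ∨ wait)) = {Check, Busy, Store, Sync, Done}
Init ∉ Sat(EG (¬crit ∨ wait)) = {Check, Busy, Store, Sync, Done}, so the formula does not hold at Init.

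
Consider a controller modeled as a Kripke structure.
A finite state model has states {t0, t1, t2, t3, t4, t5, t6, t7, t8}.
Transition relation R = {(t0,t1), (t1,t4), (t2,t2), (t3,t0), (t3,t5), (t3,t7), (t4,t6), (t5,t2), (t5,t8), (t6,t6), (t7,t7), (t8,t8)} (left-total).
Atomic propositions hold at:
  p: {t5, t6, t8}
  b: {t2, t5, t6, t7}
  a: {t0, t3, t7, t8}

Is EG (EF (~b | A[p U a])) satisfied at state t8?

Yes

Sat(~b) = {t0, t1, t3, t4, t8}
A[p U a]: least fixpoint, start Z0 = Sat(a) = {t0, t3, t7, t8}, add states in Sat(p) with every successor in Z. Already a fixed point.
Sat(A[p U a]) = {t0, t3, t7, t8}
Sat(~b | A[p U a]) = {t0, t1, t3, t4, t7, t8}
EF (~b | A[p U a]): least fixpoint, start Z0 = {t0, t1, t3, t4, t7, t8}, add states with some successor in Z. Z1 = {t0, t1, t3, t4, t5, t7, t8}; fixed.
Sat(EF (~b | A[p U a])) = {t0, t1, t3, t4, t5, t7, t8}
EG (EF (~b | A[p U a])): greatest fixpoint, start Z0 = {t0, t1, t3, t4, t5, t7, t8}, keep only states in Sat with some successor in Z. Z1 = {t0, t1, t3, t5, t7, t8}; Z2 = {t0, t3, t5, t7, t8}; Z3 = {t3, t5, t7, t8}; fixed.
Sat(EG (EF (~b | A[p U a]))) = {t3, t5, t7, t8}
t8 ∈ Sat(EG (EF (~b | A[p U a]))) = {t3, t5, t7, t8}, so the formula holds at t8.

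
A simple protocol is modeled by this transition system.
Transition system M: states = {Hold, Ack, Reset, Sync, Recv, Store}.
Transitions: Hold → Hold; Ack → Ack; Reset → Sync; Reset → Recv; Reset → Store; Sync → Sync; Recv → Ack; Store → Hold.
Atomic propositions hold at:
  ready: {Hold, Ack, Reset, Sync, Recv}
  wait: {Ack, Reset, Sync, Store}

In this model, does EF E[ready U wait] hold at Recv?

E[ready U wait]: least fixpoint, start Z0 = Sat(wait) = {Ack, Reset, Sync, Store}, add states in Sat(ready) with some successor in Z. Z1 = {Ack, Reset, Sync, Recv, Store}; fixed.
Sat(E[ready U wait]) = {Ack, Reset, Sync, Recv, Store}
EF E[ready U wait]: least fixpoint, start Z0 = {Ack, Reset, Sync, Recv, Store}, add states with some successor in Z. Already a fixed point.
Sat(EF E[ready U wait]) = {Ack, Reset, Sync, Recv, Store}
Recv ∈ Sat(EF E[ready U wait]) = {Ack, Reset, Sync, Recv, Store}, so the formula holds at Recv.

Yes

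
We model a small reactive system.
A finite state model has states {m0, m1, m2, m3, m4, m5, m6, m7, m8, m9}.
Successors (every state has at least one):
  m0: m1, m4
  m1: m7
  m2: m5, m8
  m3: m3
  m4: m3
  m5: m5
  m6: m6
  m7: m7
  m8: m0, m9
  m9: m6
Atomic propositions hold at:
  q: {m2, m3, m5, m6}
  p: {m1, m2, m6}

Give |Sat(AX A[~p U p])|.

2

Sat(~p) = {m0, m3, m4, m5, m7, m8, m9}
A[~p U p]: least fixpoint, start Z0 = Sat(p) = {m1, m2, m6}, add states in Sat(~p) with every successor in Z. Z1 = {m1, m2, m6, m9}; fixed.
Sat(A[~p U p]) = {m1, m2, m6, m9}
Sat(AX A[~p U p]) = {s : every successor in {m1, m2, m6, m9}} = {m6, m9}
|Sat(AX A[~p U p])| = |{m6, m9}| = 2.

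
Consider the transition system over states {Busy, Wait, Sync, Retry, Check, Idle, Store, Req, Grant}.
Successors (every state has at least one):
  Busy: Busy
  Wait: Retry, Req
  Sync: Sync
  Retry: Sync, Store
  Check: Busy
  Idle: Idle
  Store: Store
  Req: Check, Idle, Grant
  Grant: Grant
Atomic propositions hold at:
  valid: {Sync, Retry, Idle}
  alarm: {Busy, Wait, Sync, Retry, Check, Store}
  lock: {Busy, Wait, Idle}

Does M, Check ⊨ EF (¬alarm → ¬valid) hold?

Yes

Sat(¬alarm) = {Idle, Req, Grant}
Sat(¬valid) = {Busy, Wait, Check, Store, Req, Grant}
Sat(¬alarm → ¬valid) = {Busy, Wait, Sync, Retry, Check, Store, Req, Grant}
EF (¬alarm → ¬valid): least fixpoint, start Z0 = {Busy, Wait, Sync, Retry, Check, Store, Req, Grant}, add states with some successor in Z. Already a fixed point.
Sat(EF (¬alarm → ¬valid)) = {Busy, Wait, Sync, Retry, Check, Store, Req, Grant}
Check ∈ Sat(EF (¬alarm → ¬valid)) = {Busy, Wait, Sync, Retry, Check, Store, Req, Grant}, so the formula holds at Check.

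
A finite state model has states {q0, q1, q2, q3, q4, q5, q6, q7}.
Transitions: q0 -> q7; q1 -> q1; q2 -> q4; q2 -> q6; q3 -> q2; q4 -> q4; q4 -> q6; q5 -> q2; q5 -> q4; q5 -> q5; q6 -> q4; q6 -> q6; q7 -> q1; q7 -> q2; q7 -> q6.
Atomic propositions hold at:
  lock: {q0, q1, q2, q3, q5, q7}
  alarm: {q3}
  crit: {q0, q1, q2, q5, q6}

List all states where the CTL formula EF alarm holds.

EF alarm: least fixpoint, start Z0 = {q3}, add states with some successor in Z. Already a fixed point.
Sat(EF alarm) = {q3}

{q3}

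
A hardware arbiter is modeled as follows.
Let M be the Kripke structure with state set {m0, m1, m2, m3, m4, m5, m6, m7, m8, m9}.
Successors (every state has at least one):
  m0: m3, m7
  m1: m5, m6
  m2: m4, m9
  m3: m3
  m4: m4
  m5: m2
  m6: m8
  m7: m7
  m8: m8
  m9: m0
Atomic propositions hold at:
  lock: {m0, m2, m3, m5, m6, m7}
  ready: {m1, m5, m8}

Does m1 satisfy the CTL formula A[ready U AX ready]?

Sat(AX ready) = {s : every successor in {m1, m5, m8}} = {m6, m8}
A[ready U AX ready]: least fixpoint, start Z0 = Sat(AX ready) = {m6, m8}, add states in Sat(ready) with every successor in Z. Already a fixed point.
Sat(A[ready U AX ready]) = {m6, m8}
m1 ∉ Sat(A[ready U AX ready]) = {m6, m8}, so the formula does not hold at m1.

No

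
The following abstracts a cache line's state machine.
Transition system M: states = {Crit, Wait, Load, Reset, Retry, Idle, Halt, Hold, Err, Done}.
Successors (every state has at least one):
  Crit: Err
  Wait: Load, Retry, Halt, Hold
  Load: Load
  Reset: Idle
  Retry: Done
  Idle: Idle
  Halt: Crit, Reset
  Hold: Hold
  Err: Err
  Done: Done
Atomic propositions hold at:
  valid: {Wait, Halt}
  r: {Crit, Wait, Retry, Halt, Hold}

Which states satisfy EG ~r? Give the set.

Sat(~r) = {Load, Reset, Idle, Err, Done}
EG ~r: greatest fixpoint, start Z0 = {Load, Reset, Idle, Err, Done}, keep only states in Sat with some successor in Z. Already a fixed point.
Sat(EG ~r) = {Load, Reset, Idle, Err, Done}

{Load, Reset, Idle, Err, Done}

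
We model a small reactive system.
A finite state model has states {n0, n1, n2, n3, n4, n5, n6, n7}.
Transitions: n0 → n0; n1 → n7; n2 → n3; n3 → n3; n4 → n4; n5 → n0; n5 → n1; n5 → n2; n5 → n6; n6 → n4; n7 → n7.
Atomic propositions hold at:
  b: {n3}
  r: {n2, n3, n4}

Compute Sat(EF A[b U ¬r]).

{n0, n1, n5, n6, n7}

Sat(¬r) = {n0, n1, n5, n6, n7}
A[b U ¬r]: least fixpoint, start Z0 = Sat(¬r) = {n0, n1, n5, n6, n7}, add states in Sat(b) with every successor in Z. Already a fixed point.
Sat(A[b U ¬r]) = {n0, n1, n5, n6, n7}
EF A[b U ¬r]: least fixpoint, start Z0 = {n0, n1, n5, n6, n7}, add states with some successor in Z. Already a fixed point.
Sat(EF A[b U ¬r]) = {n0, n1, n5, n6, n7}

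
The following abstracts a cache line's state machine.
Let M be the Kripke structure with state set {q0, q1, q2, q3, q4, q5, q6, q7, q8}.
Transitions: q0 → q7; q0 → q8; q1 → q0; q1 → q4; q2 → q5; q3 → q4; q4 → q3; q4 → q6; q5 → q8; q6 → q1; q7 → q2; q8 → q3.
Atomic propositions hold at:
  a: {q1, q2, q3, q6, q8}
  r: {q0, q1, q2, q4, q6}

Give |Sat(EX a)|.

Sat(EX a) = {s : some successor in {q1, q2, q3, q6, q8}} = {q0, q4, q5, q6, q7, q8}
|Sat(EX a)| = |{q0, q4, q5, q6, q7, q8}| = 6.

6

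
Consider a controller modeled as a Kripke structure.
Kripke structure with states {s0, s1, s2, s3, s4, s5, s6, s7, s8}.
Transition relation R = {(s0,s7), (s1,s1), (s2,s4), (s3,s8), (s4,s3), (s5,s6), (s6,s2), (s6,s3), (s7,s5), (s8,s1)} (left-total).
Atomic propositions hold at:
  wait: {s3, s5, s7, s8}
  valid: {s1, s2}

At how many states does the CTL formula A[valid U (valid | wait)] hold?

Sat(valid | wait) = {s1, s2, s3, s5, s7, s8}
A[valid U (valid | wait)]: least fixpoint, start Z0 = Sat((valid | wait)) = {s1, s2, s3, s5, s7, s8}, add states in Sat(valid) with every successor in Z. Already a fixed point.
Sat(A[valid U (valid | wait)]) = {s1, s2, s3, s5, s7, s8}
|Sat(A[valid U (valid | wait)])| = |{s1, s2, s3, s5, s7, s8}| = 6.

6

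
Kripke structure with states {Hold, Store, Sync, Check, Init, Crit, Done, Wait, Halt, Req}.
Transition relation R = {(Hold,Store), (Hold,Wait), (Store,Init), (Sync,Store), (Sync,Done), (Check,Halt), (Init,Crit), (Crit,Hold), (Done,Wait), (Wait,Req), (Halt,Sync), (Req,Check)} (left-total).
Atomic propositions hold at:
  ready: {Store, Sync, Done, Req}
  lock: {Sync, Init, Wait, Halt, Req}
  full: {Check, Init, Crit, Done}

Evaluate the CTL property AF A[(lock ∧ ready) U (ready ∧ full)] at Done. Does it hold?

Yes

Sat(lock ∧ ready) = {Sync, Req}
Sat(ready ∧ full) = {Done}
A[(lock ∧ ready) U (ready ∧ full)]: least fixpoint, start Z0 = Sat((ready ∧ full)) = {Done}, add states in Sat(lock ∧ ready) with every successor in Z. Already a fixed point.
Sat(A[(lock ∧ ready) U (ready ∧ full)]) = {Done}
AF A[(lock ∧ ready) U (ready ∧ full)]: least fixpoint, start Z0 = {Done}, add states with every successor in Z. Already a fixed point.
Sat(AF A[(lock ∧ ready) U (ready ∧ full)]) = {Done}
Done ∈ Sat(AF A[(lock ∧ ready) U (ready ∧ full)]) = {Done}, so the formula holds at Done.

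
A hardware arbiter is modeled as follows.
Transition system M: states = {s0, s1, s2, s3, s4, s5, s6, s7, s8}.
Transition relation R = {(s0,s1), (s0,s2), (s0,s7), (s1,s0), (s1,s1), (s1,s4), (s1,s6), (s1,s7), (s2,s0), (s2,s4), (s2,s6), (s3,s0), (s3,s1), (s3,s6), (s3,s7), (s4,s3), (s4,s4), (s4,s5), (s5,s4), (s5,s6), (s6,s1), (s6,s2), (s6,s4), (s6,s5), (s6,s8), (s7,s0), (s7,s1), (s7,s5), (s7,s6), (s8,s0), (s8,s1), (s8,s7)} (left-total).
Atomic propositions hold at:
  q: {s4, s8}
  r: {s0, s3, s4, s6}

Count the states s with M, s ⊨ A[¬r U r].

Sat(¬r) = {s1, s2, s5, s7, s8}
A[¬r U r]: least fixpoint, start Z0 = Sat(r) = {s0, s3, s4, s6}, add states in Sat(¬r) with every successor in Z. Z1 = {s0, s2, s3, s4, s5, s6}; fixed.
Sat(A[¬r U r]) = {s0, s2, s3, s4, s5, s6}
|Sat(A[¬r U r])| = |{s0, s2, s3, s4, s5, s6}| = 6.

6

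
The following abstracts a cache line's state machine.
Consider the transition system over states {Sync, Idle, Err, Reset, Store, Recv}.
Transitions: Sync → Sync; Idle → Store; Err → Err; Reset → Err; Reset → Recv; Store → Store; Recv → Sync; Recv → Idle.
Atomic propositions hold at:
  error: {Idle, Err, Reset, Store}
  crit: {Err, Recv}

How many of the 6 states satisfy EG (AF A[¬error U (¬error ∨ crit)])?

4

Sat(¬error) = {Sync, Recv}
Sat(¬error ∨ crit) = {Sync, Err, Recv}
A[¬error U (¬error ∨ crit)]: least fixpoint, start Z0 = Sat((¬error ∨ crit)) = {Sync, Err, Recv}, add states in Sat(¬error) with every successor in Z. Already a fixed point.
Sat(A[¬error U (¬error ∨ crit)]) = {Sync, Err, Recv}
AF A[¬error U (¬error ∨ crit)]: least fixpoint, start Z0 = {Sync, Err, Recv}, add states with every successor in Z. Z1 = {Sync, Err, Reset, Recv}; fixed.
Sat(AF A[¬error U (¬error ∨ crit)]) = {Sync, Err, Reset, Recv}
EG (AF A[¬error U (¬error ∨ crit)]): greatest fixpoint, start Z0 = {Sync, Err, Reset, Recv}, keep only states in Sat with some successor in Z. Already a fixed point.
Sat(EG (AF A[¬error U (¬error ∨ crit)])) = {Sync, Err, Reset, Recv}
|Sat(EG (AF A[¬error U (¬error ∨ crit)]))| = |{Sync, Err, Reset, Recv}| = 4.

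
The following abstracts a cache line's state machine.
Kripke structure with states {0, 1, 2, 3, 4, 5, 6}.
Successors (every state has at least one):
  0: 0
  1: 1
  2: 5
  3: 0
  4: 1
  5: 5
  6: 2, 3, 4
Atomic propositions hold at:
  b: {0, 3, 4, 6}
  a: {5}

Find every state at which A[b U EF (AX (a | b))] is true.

{0, 2, 3, 5, 6}

Sat(a | b) = {0, 3, 4, 5, 6}
Sat(AX (a | b)) = {s : every successor in {0, 3, 4, 5, 6}} = {0, 2, 3, 5}
EF (AX (a | b)): least fixpoint, start Z0 = {0, 2, 3, 5}, add states with some successor in Z. Z1 = {0, 2, 3, 5, 6}; fixed.
Sat(EF (AX (a | b))) = {0, 2, 3, 5, 6}
A[b U EF (AX (a | b))]: least fixpoint, start Z0 = Sat(EF (AX (a | b))) = {0, 2, 3, 5, 6}, add states in Sat(b) with every successor in Z. Already a fixed point.
Sat(A[b U EF (AX (a | b))]) = {0, 2, 3, 5, 6}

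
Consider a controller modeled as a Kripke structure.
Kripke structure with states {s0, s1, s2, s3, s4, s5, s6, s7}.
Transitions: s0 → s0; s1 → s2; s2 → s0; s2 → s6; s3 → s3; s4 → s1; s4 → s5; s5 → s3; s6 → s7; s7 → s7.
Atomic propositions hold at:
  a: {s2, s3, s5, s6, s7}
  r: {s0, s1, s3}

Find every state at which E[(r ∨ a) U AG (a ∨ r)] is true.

{s0, s1, s2, s3, s5, s6, s7}

Sat(r ∨ a) = {s0, s1, s2, s3, s5, s6, s7}
Sat(a ∨ r) = {s0, s1, s2, s3, s5, s6, s7}
AG (a ∨ r): greatest fixpoint, start Z0 = {s0, s1, s2, s3, s5, s6, s7}, keep only states in Sat with every successor in Z. Already a fixed point.
Sat(AG (a ∨ r)) = {s0, s1, s2, s3, s5, s6, s7}
E[(r ∨ a) U AG (a ∨ r)]: least fixpoint, start Z0 = Sat(AG (a ∨ r)) = {s0, s1, s2, s3, s5, s6, s7}, add states in Sat(r ∨ a) with some successor in Z. Already a fixed point.
Sat(E[(r ∨ a) U AG (a ∨ r)]) = {s0, s1, s2, s3, s5, s6, s7}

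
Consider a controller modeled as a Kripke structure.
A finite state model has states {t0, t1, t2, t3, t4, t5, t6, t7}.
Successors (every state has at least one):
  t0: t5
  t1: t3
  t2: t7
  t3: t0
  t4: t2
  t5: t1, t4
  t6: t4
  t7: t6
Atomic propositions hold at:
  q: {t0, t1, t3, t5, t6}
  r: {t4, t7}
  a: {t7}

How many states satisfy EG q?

EG q: greatest fixpoint, start Z0 = {t0, t1, t3, t5, t6}, keep only states in Sat with some successor in Z. Z1 = {t0, t1, t3, t5}; fixed.
Sat(EG q) = {t0, t1, t3, t5}
|Sat(EG q)| = |{t0, t1, t3, t5}| = 4.

4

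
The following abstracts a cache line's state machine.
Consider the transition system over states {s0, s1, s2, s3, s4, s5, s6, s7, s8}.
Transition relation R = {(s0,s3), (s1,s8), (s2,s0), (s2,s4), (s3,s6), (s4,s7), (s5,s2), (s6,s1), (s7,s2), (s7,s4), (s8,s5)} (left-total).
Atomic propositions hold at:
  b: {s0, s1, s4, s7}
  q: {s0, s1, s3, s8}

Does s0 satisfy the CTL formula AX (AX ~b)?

Sat(~b) = {s2, s3, s5, s6, s8}
Sat(AX ~b) = {s : every successor in {s2, s3, s5, s6, s8}} = {s0, s1, s3, s5, s8}
Sat(AX (AX ~b)) = {s : every successor in {s0, s1, s3, s5, s8}} = {s0, s1, s6, s8}
s0 ∈ Sat(AX (AX ~b)) = {s0, s1, s6, s8}, so the formula holds at s0.

Yes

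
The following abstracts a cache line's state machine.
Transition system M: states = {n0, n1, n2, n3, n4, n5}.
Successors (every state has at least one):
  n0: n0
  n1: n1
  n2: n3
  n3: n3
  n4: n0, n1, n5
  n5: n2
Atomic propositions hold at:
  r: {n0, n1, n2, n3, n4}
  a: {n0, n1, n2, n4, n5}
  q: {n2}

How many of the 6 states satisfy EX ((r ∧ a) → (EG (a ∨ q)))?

5

Sat(r ∧ a) = {n0, n1, n2, n4}
Sat(a ∨ q) = {n0, n1, n2, n4, n5}
EG (a ∨ q): greatest fixpoint, start Z0 = {n0, n1, n2, n4, n5}, keep only states in Sat with some successor in Z. Z1 = {n0, n1, n4, n5}; Z2 = {n0, n1, n4}; fixed.
Sat(EG (a ∨ q)) = {n0, n1, n4}
Sat((r ∧ a) → (EG (a ∨ q))) = {n0, n1, n3, n4, n5}
Sat(EX ((r ∧ a) → (EG (a ∨ q)))) = {s : some successor in {n0, n1, n3, n4, n5}} = {n0, n1, n2, n3, n4}
|Sat(EX ((r ∧ a) → (EG (a ∨ q))))| = |{n0, n1, n2, n3, n4}| = 5.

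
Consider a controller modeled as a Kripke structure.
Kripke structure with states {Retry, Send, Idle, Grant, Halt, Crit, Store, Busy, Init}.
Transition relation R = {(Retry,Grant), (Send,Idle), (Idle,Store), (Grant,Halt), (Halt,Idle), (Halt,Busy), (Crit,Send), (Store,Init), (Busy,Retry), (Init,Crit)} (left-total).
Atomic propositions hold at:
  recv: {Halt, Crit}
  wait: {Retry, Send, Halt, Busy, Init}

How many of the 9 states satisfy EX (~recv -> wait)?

Sat(~recv) = {Retry, Send, Idle, Grant, Store, Busy, Init}
Sat(~recv -> wait) = {Retry, Send, Halt, Crit, Busy, Init}
Sat(EX (~recv -> wait)) = {s : some successor in {Retry, Send, Halt, Crit, Busy, Init}} = {Grant, Halt, Crit, Store, Busy, Init}
|Sat(EX (~recv -> wait))| = |{Grant, Halt, Crit, Store, Busy, Init}| = 6.

6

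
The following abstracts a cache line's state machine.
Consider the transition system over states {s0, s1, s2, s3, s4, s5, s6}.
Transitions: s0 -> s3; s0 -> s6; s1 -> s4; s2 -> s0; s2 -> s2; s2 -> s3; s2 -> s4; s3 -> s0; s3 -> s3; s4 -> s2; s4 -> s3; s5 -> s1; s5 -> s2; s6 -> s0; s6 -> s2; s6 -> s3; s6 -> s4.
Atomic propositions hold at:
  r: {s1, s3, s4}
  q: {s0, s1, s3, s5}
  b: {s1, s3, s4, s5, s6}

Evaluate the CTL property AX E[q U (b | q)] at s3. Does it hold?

Yes

Sat(b | q) = {s0, s1, s3, s4, s5, s6}
E[q U (b | q)]: least fixpoint, start Z0 = Sat((b | q)) = {s0, s1, s3, s4, s5, s6}, add states in Sat(q) with some successor in Z. Already a fixed point.
Sat(E[q U (b | q)]) = {s0, s1, s3, s4, s5, s6}
Sat(AX E[q U (b | q)]) = {s : every successor in {s0, s1, s3, s4, s5, s6}} = {s0, s1, s3}
s3 ∈ Sat(AX E[q U (b | q)]) = {s0, s1, s3}, so the formula holds at s3.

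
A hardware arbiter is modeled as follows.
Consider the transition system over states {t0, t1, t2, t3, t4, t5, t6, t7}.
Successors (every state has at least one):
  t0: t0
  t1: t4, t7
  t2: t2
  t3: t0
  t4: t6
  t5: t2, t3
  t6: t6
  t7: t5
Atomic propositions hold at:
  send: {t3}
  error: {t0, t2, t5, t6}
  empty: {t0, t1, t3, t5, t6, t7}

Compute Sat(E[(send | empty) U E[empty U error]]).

Sat(send | empty) = {t0, t1, t3, t5, t6, t7}
E[empty U error]: least fixpoint, start Z0 = Sat(error) = {t0, t2, t5, t6}, add states in Sat(empty) with some successor in Z. Z1 = {t0, t2, t3, t5, t6, t7}; Z2 = {t0, t1, t2, t3, t5, t6, t7}; fixed.
Sat(E[empty U error]) = {t0, t1, t2, t3, t5, t6, t7}
E[(send | empty) U E[empty U error]]: least fixpoint, start Z0 = Sat(E[empty U error]) = {t0, t1, t2, t3, t5, t6, t7}, add states in Sat(send | empty) with some successor in Z. Already a fixed point.
Sat(E[(send | empty) U E[empty U error]]) = {t0, t1, t2, t3, t5, t6, t7}

{t0, t1, t2, t3, t5, t6, t7}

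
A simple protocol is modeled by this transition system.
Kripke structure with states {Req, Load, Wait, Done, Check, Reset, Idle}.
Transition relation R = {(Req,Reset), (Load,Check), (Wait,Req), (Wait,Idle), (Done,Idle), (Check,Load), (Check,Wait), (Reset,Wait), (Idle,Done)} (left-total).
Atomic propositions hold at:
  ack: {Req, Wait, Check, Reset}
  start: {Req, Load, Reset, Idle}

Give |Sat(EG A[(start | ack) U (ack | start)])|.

5

Sat(start | ack) = {Req, Load, Wait, Check, Reset, Idle}
Sat(ack | start) = {Req, Load, Wait, Check, Reset, Idle}
A[(start | ack) U (ack | start)]: least fixpoint, start Z0 = Sat((ack | start)) = {Req, Load, Wait, Check, Reset, Idle}, add states in Sat(start | ack) with every successor in Z. Already a fixed point.
Sat(A[(start | ack) U (ack | start)]) = {Req, Load, Wait, Check, Reset, Idle}
EG A[(start | ack) U (ack | start)]: greatest fixpoint, start Z0 = {Req, Load, Wait, Check, Reset, Idle}, keep only states in Sat with some successor in Z. Z1 = {Req, Load, Wait, Check, Reset}; fixed.
Sat(EG A[(start | ack) U (ack | start)]) = {Req, Load, Wait, Check, Reset}
|Sat(EG A[(start | ack) U (ack | start)])| = |{Req, Load, Wait, Check, Reset}| = 5.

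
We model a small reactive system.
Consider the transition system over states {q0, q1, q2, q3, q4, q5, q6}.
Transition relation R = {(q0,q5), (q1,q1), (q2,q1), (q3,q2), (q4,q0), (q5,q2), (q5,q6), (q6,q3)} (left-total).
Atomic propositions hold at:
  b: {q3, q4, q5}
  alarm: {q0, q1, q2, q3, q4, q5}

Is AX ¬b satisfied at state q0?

Sat(¬b) = {q0, q1, q2, q6}
Sat(AX ¬b) = {s : every successor in {q0, q1, q2, q6}} = {q1, q2, q3, q4, q5}
q0 ∉ Sat(AX ¬b) = {q1, q2, q3, q4, q5}, so the formula does not hold at q0.

No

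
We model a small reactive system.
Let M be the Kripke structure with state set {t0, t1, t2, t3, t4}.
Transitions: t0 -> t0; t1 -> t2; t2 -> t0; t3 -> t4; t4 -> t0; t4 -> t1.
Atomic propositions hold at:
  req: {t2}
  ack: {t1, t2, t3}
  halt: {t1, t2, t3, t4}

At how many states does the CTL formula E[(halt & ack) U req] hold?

Sat(halt & ack) = {t1, t2, t3}
E[(halt & ack) U req]: least fixpoint, start Z0 = Sat(req) = {t2}, add states in Sat(halt & ack) with some successor in Z. Z1 = {t1, t2}; fixed.
Sat(E[(halt & ack) U req]) = {t1, t2}
|Sat(E[(halt & ack) U req])| = |{t1, t2}| = 2.

2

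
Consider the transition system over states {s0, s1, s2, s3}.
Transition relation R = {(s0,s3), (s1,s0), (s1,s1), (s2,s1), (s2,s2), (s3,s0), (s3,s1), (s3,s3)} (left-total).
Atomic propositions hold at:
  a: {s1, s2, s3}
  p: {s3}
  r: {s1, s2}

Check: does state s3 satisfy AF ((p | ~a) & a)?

Sat(~a) = {s0}
Sat(p | ~a) = {s0, s3}
Sat((p | ~a) & a) = {s3}
AF ((p | ~a) & a): least fixpoint, start Z0 = {s3}, add states with every successor in Z. Z1 = {s0, s3}; fixed.
Sat(AF ((p | ~a) & a)) = {s0, s3}
s3 ∈ Sat(AF ((p | ~a) & a)) = {s0, s3}, so the formula holds at s3.

Yes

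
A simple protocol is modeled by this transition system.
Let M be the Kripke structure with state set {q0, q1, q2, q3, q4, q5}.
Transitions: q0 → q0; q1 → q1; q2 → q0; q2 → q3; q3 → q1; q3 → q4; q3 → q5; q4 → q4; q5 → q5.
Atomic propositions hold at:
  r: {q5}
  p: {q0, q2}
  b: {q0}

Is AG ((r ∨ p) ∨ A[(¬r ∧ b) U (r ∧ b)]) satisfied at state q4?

No

Sat(r ∨ p) = {q0, q2, q5}
Sat(¬r) = {q0, q1, q2, q3, q4}
Sat(¬r ∧ b) = {q0}
Sat(r ∧ b) = ∅
A[(¬r ∧ b) U (r ∧ b)]: least fixpoint, start Z0 = Sat((r ∧ b)) = ∅, add states in Sat(¬r ∧ b) with every successor in Z. Already a fixed point.
Sat(A[(¬r ∧ b) U (r ∧ b)]) = ∅
Sat((r ∨ p) ∨ A[(¬r ∧ b) U (r ∧ b)]) = {q0, q2, q5}
AG ((r ∨ p) ∨ A[(¬r ∧ b) U (r ∧ b)]): greatest fixpoint, start Z0 = {q0, q2, q5}, keep only states in Sat with every successor in Z. Z1 = {q0, q5}; fixed.
Sat(AG ((r ∨ p) ∨ A[(¬r ∧ b) U (r ∧ b)])) = {q0, q5}
q4 ∉ Sat(AG ((r ∨ p) ∨ A[(¬r ∧ b) U (r ∧ b)])) = {q0, q5}, so the formula does not hold at q4.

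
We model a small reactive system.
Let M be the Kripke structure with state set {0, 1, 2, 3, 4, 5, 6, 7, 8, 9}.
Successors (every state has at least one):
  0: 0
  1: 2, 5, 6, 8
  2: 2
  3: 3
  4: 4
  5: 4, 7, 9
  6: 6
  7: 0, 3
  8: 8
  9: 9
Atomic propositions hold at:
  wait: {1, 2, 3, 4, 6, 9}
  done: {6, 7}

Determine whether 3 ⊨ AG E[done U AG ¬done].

Sat(¬done) = {0, 1, 2, 3, 4, 5, 8, 9}
AG ¬done: greatest fixpoint, start Z0 = {0, 1, 2, 3, 4, 5, 8, 9}, keep only states in Sat with every successor in Z. Z1 = {0, 2, 3, 4, 8, 9}; fixed.
Sat(AG ¬done) = {0, 2, 3, 4, 8, 9}
E[done U AG ¬done]: least fixpoint, start Z0 = Sat(AG ¬done) = {0, 2, 3, 4, 8, 9}, add states in Sat(done) with some successor in Z. Z1 = {0, 2, 3, 4, 7, 8, 9}; fixed.
Sat(E[done U AG ¬done]) = {0, 2, 3, 4, 7, 8, 9}
AG E[done U AG ¬done]: greatest fixpoint, start Z0 = {0, 2, 3, 4, 7, 8, 9}, keep only states in Sat with every successor in Z. Already a fixed point.
Sat(AG E[done U AG ¬done]) = {0, 2, 3, 4, 7, 8, 9}
3 ∈ Sat(AG E[done U AG ¬done]) = {0, 2, 3, 4, 7, 8, 9}, so the formula holds at 3.

Yes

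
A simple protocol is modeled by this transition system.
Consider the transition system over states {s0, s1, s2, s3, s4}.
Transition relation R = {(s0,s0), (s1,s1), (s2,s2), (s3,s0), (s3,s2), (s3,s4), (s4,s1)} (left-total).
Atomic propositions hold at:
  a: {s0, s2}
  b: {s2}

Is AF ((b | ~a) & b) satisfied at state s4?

No

Sat(~a) = {s1, s3, s4}
Sat(b | ~a) = {s1, s2, s3, s4}
Sat((b | ~a) & b) = {s2}
AF ((b | ~a) & b): least fixpoint, start Z0 = {s2}, add states with every successor in Z. Already a fixed point.
Sat(AF ((b | ~a) & b)) = {s2}
s4 ∉ Sat(AF ((b | ~a) & b)) = {s2}, so the formula does not hold at s4.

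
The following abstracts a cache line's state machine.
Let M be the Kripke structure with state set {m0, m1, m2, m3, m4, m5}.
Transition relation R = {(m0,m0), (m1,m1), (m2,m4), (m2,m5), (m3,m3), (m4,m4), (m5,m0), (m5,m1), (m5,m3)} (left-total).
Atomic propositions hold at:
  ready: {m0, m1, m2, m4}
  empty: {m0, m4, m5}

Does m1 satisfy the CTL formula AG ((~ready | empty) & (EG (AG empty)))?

No

Sat(~ready) = {m3, m5}
Sat(~ready | empty) = {m0, m3, m4, m5}
AG empty: greatest fixpoint, start Z0 = {m0, m4, m5}, keep only states in Sat with every successor in Z. Z1 = {m0, m4}; fixed.
Sat(AG empty) = {m0, m4}
EG (AG empty): greatest fixpoint, start Z0 = {m0, m4}, keep only states in Sat with some successor in Z. Already a fixed point.
Sat(EG (AG empty)) = {m0, m4}
Sat((~ready | empty) & (EG (AG empty))) = {m0, m4}
AG ((~ready | empty) & (EG (AG empty))): greatest fixpoint, start Z0 = {m0, m4}, keep only states in Sat with every successor in Z. Already a fixed point.
Sat(AG ((~ready | empty) & (EG (AG empty)))) = {m0, m4}
m1 ∉ Sat(AG ((~ready | empty) & (EG (AG empty)))) = {m0, m4}, so the formula does not hold at m1.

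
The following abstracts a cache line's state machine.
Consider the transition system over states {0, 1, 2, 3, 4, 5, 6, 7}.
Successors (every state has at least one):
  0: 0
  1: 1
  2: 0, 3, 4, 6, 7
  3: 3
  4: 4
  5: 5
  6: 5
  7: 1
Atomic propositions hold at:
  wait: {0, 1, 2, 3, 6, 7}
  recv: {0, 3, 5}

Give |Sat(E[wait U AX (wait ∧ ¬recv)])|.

3

Sat(¬recv) = {1, 2, 4, 6, 7}
Sat(wait ∧ ¬recv) = {1, 2, 6, 7}
Sat(AX (wait ∧ ¬recv)) = {s : every successor in {1, 2, 6, 7}} = {1, 7}
E[wait U AX (wait ∧ ¬recv)]: least fixpoint, start Z0 = Sat(AX (wait ∧ ¬recv)) = {1, 7}, add states in Sat(wait) with some successor in Z. Z1 = {1, 2, 7}; fixed.
Sat(E[wait U AX (wait ∧ ¬recv)]) = {1, 2, 7}
|Sat(E[wait U AX (wait ∧ ¬recv)])| = |{1, 2, 7}| = 3.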